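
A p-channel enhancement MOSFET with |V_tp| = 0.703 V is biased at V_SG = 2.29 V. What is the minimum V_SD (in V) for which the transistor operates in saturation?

The boundary between triode and saturation is V_SD = V_SG − |V_tp| = V_ov.
V_ov = 2.29 − 0.703 = 1.59 V.

V_SD,sat = 1.59 V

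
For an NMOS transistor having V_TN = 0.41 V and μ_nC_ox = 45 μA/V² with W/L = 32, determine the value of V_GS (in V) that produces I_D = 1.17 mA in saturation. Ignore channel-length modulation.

V_GS = 1.68 V

k_n = μ_nC_ox · (W/L) = 1.44 mA/V².
In saturation I_D = ½ k_n (V_GS − V_TN)², so V_GS − V_TN = √(2 I_D / k_n) = √(2 × 1.17 / 1.44) = 1.27 V.
V_GS = 0.41 + 1.27 = 1.68 V.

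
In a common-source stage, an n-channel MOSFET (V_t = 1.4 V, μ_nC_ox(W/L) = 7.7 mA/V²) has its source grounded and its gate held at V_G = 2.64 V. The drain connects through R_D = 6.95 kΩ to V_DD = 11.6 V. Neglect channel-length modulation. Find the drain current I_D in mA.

I_D = 1.64 mA

V_GS = V_G = 2.64 V, so V_ov = 2.64 − 1.4 = 1.24 V.
Assume saturation: I_D = ½ k_n V_ov² = 0.5 × 7.7 × 1.24² = 5.92 mA, giving V_DS = V_DD − I_D R_D = 11.6 − 5.92 × 6.95 = -29.5 V.
But -29.5 V < V_ov = 1.24 V, so the device is actually in triode.
In triode I_D = k_n[V_ov V_DS − ½ V_DS²] and I_D = (V_DD − V_DS)/R_D. Equating: 26.8 V_DS² − 67.36 V_DS + 11.6 = 0, giving V_DS = 0.186 V (the root below V_ov).
I_D = (11.6 − 0.186) / 6.95 = 1.64 mA.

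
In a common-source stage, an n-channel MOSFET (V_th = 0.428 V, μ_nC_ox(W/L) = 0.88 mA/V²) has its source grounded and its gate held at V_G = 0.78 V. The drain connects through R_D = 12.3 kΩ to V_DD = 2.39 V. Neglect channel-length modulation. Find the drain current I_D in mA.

I_D = 0.0545 mA

V_GS = V_G = 0.78 V, so V_ov = 0.78 − 0.428 = 0.352 V.
Assume saturation: I_D = ½ k_n V_ov² = 0.5 × 0.88 × 0.352² = 0.0545 mA, giving V_DS = V_DD − I_D R_D = 2.39 − 0.0545 × 12.3 = 1.72 V.
V_DS = 1.72 V ≥ V_ov = 0.352 V, confirming saturation.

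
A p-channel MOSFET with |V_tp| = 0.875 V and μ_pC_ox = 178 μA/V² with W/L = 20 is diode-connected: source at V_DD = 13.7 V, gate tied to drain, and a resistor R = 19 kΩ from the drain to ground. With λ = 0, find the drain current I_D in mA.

With gate tied to drain, V_SG = V_SD ≥ V_SG − |V_tp|, so the device is in saturation.
k_p = μ_pC_ox · (W/L) = 3.56 mA/V².
KCL at the drain: ½ k_p (V_SG − |V_tp|)² = (V_DD − V_SG)/R.
Let x = V_SG − 0.875. Then 33.8 x² + x − 12.82 = 0, giving x = 0.601 V (positive root), so V_SG = 1.48 V.
I_D = (V_DD − V_SG)/R = (13.7 − 1.48) / 19 = 0.643 mA.

I_D = 0.643 mA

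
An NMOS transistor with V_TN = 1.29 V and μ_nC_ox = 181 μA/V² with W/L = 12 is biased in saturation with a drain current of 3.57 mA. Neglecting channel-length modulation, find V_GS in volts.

k_n = μ_nC_ox · (W/L) = 2.172 mA/V².
In saturation I_D = ½ k_n (V_GS − V_TN)², so V_GS − V_TN = √(2 I_D / k_n) = √(2 × 3.57 / 2.172) = 1.81 V.
V_GS = 1.29 + 1.81 = 3.1 V.

V_GS = 3.10 V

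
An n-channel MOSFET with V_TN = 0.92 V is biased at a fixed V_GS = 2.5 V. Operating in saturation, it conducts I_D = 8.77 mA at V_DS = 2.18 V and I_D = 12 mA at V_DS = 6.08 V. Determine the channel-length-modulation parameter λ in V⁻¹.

λ = 0.119 V⁻¹

With V_GS fixed, I_D ∝ (1 + λ V_DS) in saturation, so I_D2/I_D1 = (1 + λ V_DS2)/(1 + λ V_DS1).
12/8.77 = 1.368 = (1 + 6.08 λ)/(1 + 2.18 λ).
Solving: λ (I_D1 V_DS2 − I_D2 V_DS1) = I_D2 − I_D1, so λ = (12 − 8.77) / (8.77 × 6.08 − 12 × 2.18) = 3.23 / 27.2 = 0.119 V⁻¹.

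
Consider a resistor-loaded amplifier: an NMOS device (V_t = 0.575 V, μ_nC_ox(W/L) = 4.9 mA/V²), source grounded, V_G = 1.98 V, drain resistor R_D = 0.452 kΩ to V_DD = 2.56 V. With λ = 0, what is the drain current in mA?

I_D = 3.91 mA

V_GS = V_G = 1.98 V, so V_ov = 1.98 − 0.575 = 1.41 V.
Assume saturation: I_D = ½ k_n V_ov² = 0.5 × 4.9 × 1.41² = 4.84 mA, giving V_DS = V_DD − I_D R_D = 2.56 − 4.84 × 0.452 = 0.374 V.
But 0.374 V < V_ov = 1.41 V, so the device is actually in triode.
In triode I_D = k_n[V_ov V_DS − ½ V_DS²] and I_D = (V_DD − V_DS)/R_D. Equating: 1.11 V_DS² − 4.112 V_DS + 2.56 = 0, giving V_DS = 0.791 V (the root below V_ov).
I_D = (2.56 − 0.791) / 0.452 = 3.91 mA.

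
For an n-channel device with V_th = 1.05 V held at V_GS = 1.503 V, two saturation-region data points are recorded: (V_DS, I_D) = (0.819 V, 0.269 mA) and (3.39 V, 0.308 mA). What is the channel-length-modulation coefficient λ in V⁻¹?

λ = 0.0591 V⁻¹

With V_GS fixed, I_D ∝ (1 + λ V_DS) in saturation, so I_D2/I_D1 = (1 + λ V_DS2)/(1 + λ V_DS1).
0.308/0.269 = 1.145 = (1 + 3.39 λ)/(1 + 0.819 λ).
Solving: λ (I_D1 V_DS2 − I_D2 V_DS1) = I_D2 − I_D1, so λ = (0.308 − 0.269) / (0.269 × 3.39 − 0.308 × 0.819) = 0.039 / 0.66 = 0.0591 V⁻¹.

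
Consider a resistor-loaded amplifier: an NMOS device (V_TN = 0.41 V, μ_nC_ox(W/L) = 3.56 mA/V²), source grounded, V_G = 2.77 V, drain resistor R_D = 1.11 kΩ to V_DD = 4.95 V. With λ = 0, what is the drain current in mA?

I_D = 3.98 mA

V_GS = V_G = 2.77 V, so V_ov = 2.77 − 0.41 = 2.36 V.
Assume saturation: I_D = ½ k_n V_ov² = 0.5 × 3.56 × 2.36² = 9.91 mA, giving V_DS = V_DD − I_D R_D = 4.95 − 9.91 × 1.11 = -6.05 V.
But -6.05 V < V_ov = 2.36 V, so the device is actually in triode.
In triode I_D = k_n[V_ov V_DS − ½ V_DS²] and I_D = (V_DD − V_DS)/R_D. Equating: 1.98 V_DS² − 10.33 V_DS + 4.95 = 0, giving V_DS = 0.534 V (the root below V_ov).
I_D = (4.95 − 0.534) / 1.11 = 3.98 mA.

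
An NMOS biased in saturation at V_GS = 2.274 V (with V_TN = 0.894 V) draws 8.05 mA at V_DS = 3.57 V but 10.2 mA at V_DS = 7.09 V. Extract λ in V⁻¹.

λ = 0.104 V⁻¹

With V_GS fixed, I_D ∝ (1 + λ V_DS) in saturation, so I_D2/I_D1 = (1 + λ V_DS2)/(1 + λ V_DS1).
10.2/8.05 = 1.267 = (1 + 7.09 λ)/(1 + 3.57 λ).
Solving: λ (I_D1 V_DS2 − I_D2 V_DS1) = I_D2 − I_D1, so λ = (10.2 − 8.05) / (8.05 × 7.09 − 10.2 × 3.57) = 2.15 / 20.7 = 0.104 V⁻¹.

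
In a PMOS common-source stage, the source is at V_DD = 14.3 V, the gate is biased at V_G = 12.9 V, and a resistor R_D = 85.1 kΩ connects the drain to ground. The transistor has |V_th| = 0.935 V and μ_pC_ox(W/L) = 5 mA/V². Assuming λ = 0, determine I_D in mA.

V_SG = V_DD − V_G = 14.3 − 12.9 = 1.4 V, so V_ov = 1.4 − 0.935 = 0.465 V.
Assume saturation: I_D = ½ k_p V_ov² = 0.5 × 5 × 0.465² = 0.541 mA, giving V_SD = V_DD − I_D R_D = 14.3 − 0.541 × 85.1 = -31.7 V.
But -31.7 V < V_ov = 0.465 V, so the device is actually in triode.
In triode I_D = k_p[V_ov V_SD − ½ V_SD²] and I_D = (V_DD − V_SD)/R_D. Equating: 213 V_SD² − 198.9 V_SD + 14.3 = 0, giving V_SD = 0.0785 V (the root below V_ov).
I_D = (14.3 − 0.0785) / 85.1 = 0.167 mA.

I_D = 0.167 mA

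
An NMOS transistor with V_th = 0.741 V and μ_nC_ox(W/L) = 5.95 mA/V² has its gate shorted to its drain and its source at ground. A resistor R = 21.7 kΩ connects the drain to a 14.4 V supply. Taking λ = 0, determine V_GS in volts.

With gate tied to drain, V_GS = V_DS ≥ V_GS − V_th, so the device is in saturation.
KCL at the drain: ½ k_n (V_GS − V_th)² = (V_DD − V_GS)/R.
Let x = V_GS − 0.741. Then 64.6 x² + x − 13.66 = 0, giving x = 0.452 V (positive root), so V_GS = 1.19 V.
I_D = (V_DD − V_GS)/R = (14.4 − 1.19) / 21.7 = 0.609 mA.

V_GS = 1.19 V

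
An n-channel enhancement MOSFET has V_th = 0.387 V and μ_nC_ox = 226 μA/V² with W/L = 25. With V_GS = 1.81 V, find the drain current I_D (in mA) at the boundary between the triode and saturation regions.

At the boundary V_DS = V_ov = V_GS − V_th = 1.81 − 0.387 = 1.42 V.
k_n = μ_nC_ox · (W/L) = 5.65 mA/V².
I_D = ½ k_n V_ov² = 0.5 × 5.65 × 1.42² = 5.72 mA.

I_D = 5.72 mA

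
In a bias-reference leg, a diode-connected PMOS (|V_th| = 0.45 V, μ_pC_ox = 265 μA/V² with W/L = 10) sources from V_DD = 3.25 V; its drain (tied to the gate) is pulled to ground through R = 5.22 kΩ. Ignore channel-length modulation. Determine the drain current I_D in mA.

With gate tied to drain, V_SG = V_SD ≥ V_SG − |V_th|, so the device is in saturation.
k_p = μ_pC_ox · (W/L) = 2.65 mA/V².
KCL at the drain: ½ k_p (V_SG − |V_th|)² = (V_DD − V_SG)/R.
Let x = V_SG − 0.45. Then 6.92 x² + x − 2.8 = 0, giving x = 0.568 V (positive root), so V_SG = 1.02 V.
I_D = (V_DD − V_SG)/R = (3.25 − 1.02) / 5.22 = 0.428 mA.

I_D = 0.428 mA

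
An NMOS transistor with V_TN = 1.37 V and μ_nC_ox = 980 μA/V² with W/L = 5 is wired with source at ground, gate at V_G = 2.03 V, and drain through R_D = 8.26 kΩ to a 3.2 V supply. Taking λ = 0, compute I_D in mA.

V_GS = V_G = 2.03 V, so V_ov = 2.03 − 1.37 = 0.66 V.
k_n = μ_nC_ox · (W/L) = 4.9 mA/V².
Assume saturation: I_D = ½ k_n V_ov² = 0.5 × 4.9 × 0.66² = 1.07 mA, giving V_DS = V_DD − I_D R_D = 3.2 − 1.07 × 8.26 = -5.62 V.
But -5.62 V < V_ov = 0.66 V, so the device is actually in triode.
In triode I_D = k_n[V_ov V_DS − ½ V_DS²] and I_D = (V_DD − V_DS)/R_D. Equating: 20.2 V_DS² − 27.71 V_DS + 3.2 = 0, giving V_DS = 0.127 V (the root below V_ov).
I_D = (3.2 − 0.127) / 8.26 = 0.372 mA.

I_D = 0.372 mA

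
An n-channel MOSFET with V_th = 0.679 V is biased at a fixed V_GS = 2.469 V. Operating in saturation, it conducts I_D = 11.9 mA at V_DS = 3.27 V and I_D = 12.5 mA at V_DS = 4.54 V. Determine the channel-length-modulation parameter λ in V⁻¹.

With V_GS fixed, I_D ∝ (1 + λ V_DS) in saturation, so I_D2/I_D1 = (1 + λ V_DS2)/(1 + λ V_DS1).
12.5/11.9 = 1.05 = (1 + 4.54 λ)/(1 + 3.27 λ).
Solving: λ (I_D1 V_DS2 − I_D2 V_DS1) = I_D2 − I_D1, so λ = (12.5 − 11.9) / (11.9 × 4.54 − 12.5 × 3.27) = 0.6 / 13.2 = 0.0456 V⁻¹.

λ = 0.0456 V⁻¹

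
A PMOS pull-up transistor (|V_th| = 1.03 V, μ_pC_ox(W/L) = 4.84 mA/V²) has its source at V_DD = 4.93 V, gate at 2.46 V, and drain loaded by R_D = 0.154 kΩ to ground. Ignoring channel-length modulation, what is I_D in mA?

I_D = 5.02 mA

V_SG = V_DD − V_G = 4.93 − 2.46 = 2.47 V, so V_ov = 2.47 − 1.03 = 1.44 V.
Assume saturation: I_D = ½ k_p V_ov² = 0.5 × 4.84 × 1.44² = 5.02 mA, giving V_SD = V_DD − I_D R_D = 4.93 − 5.02 × 0.154 = 4.16 V.
V_SD = 4.16 V ≥ V_ov = 1.44 V, confirming saturation.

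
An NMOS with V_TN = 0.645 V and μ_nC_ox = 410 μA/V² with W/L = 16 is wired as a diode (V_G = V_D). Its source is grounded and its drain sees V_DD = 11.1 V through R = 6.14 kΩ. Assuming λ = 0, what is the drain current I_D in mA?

With gate tied to drain, V_GS = V_DS ≥ V_GS − V_TN, so the device is in saturation.
k_n = μ_nC_ox · (W/L) = 6.56 mA/V².
KCL at the drain: ½ k_n (V_GS − V_TN)² = (V_DD − V_GS)/R.
Let x = V_GS − 0.645. Then 20.1 x² + x − 10.46 = 0, giving x = 0.696 V (positive root), so V_GS = 1.34 V.
I_D = (V_DD − V_GS)/R = (11.1 − 1.34) / 6.14 = 1.59 mA.

I_D = 1.59 mA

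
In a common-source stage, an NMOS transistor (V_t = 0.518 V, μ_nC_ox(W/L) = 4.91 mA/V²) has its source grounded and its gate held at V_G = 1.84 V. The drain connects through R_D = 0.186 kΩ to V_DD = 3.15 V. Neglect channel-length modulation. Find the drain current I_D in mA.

I_D = 4.29 mA

V_GS = V_G = 1.84 V, so V_ov = 1.84 − 0.518 = 1.32 V.
Assume saturation: I_D = ½ k_n V_ov² = 0.5 × 4.91 × 1.32² = 4.29 mA, giving V_DS = V_DD − I_D R_D = 3.15 − 4.29 × 0.186 = 2.35 V.
V_DS = 2.35 V ≥ V_ov = 1.32 V, confirming saturation.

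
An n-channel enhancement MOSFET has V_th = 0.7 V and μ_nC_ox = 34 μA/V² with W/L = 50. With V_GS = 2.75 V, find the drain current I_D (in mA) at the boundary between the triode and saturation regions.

At the boundary V_DS = V_ov = V_GS − V_th = 2.75 − 0.7 = 2.05 V.
k_n = μ_nC_ox · (W/L) = 1.7 mA/V².
I_D = ½ k_n V_ov² = 0.5 × 1.7 × 2.05² = 3.57 mA.

I_D = 3.57 mA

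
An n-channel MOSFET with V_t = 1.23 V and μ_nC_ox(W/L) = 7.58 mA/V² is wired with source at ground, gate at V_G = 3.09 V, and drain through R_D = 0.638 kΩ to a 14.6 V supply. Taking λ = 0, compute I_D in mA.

V_GS = V_G = 3.09 V, so V_ov = 3.09 − 1.23 = 1.86 V.
Assume saturation: I_D = ½ k_n V_ov² = 0.5 × 7.58 × 1.86² = 13.1 mA, giving V_DS = V_DD − I_D R_D = 14.6 − 13.1 × 0.638 = 6.23 V.
V_DS = 6.23 V ≥ V_ov = 1.86 V, confirming saturation.

I_D = 13.1 mA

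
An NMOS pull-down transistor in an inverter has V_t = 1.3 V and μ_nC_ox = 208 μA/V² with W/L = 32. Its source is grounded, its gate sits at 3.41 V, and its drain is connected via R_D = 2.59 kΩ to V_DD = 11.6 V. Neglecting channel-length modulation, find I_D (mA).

I_D = 4.35 mA

V_GS = V_G = 3.41 V, so V_ov = 3.41 − 1.3 = 2.11 V.
k_n = μ_nC_ox · (W/L) = 6.656 mA/V².
Assume saturation: I_D = ½ k_n V_ov² = 0.5 × 6.656 × 2.11² = 14.8 mA, giving V_DS = V_DD − I_D R_D = 11.6 − 14.8 × 2.59 = -26.8 V.
But -26.8 V < V_ov = 2.11 V, so the device is actually in triode.
In triode I_D = k_n[V_ov V_DS − ½ V_DS²] and I_D = (V_DD − V_DS)/R_D. Equating: 8.62 V_DS² − 37.37 V_DS + 11.6 = 0, giving V_DS = 0.336 V (the root below V_ov).
I_D = (11.6 − 0.336) / 2.59 = 4.35 mA.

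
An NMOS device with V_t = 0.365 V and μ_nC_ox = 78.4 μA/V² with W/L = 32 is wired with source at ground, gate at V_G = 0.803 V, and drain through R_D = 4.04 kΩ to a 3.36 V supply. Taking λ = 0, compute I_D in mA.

V_GS = V_G = 0.803 V, so V_ov = 0.803 − 0.365 = 0.438 V.
k_n = μ_nC_ox · (W/L) = 2.509 mA/V².
Assume saturation: I_D = ½ k_n V_ov² = 0.5 × 2.509 × 0.438² = 0.241 mA, giving V_DS = V_DD − I_D R_D = 3.36 − 0.241 × 4.04 = 2.39 V.
V_DS = 2.39 V ≥ V_ov = 0.438 V, confirming saturation.

I_D = 0.241 mA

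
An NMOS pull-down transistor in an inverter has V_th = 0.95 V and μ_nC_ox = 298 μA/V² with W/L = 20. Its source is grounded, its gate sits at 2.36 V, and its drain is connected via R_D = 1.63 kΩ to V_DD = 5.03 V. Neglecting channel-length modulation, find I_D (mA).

V_GS = V_G = 2.36 V, so V_ov = 2.36 − 0.95 = 1.41 V.
k_n = μ_nC_ox · (W/L) = 5.96 mA/V².
Assume saturation: I_D = ½ k_n V_ov² = 0.5 × 5.96 × 1.41² = 5.92 mA, giving V_DS = V_DD − I_D R_D = 5.03 − 5.92 × 1.63 = -4.63 V.
But -4.63 V < V_ov = 1.41 V, so the device is actually in triode.
In triode I_D = k_n[V_ov V_DS − ½ V_DS²] and I_D = (V_DD − V_DS)/R_D. Equating: 4.86 V_DS² − 14.7 V_DS + 5.03 = 0, giving V_DS = 0.393 V (the root below V_ov).
I_D = (5.03 − 0.393) / 1.63 = 2.84 mA.

I_D = 2.84 mA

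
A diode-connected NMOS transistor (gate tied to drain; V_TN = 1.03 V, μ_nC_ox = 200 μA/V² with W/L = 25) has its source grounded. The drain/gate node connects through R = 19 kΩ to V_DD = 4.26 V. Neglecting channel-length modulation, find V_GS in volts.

V_GS = 1.28 V

With gate tied to drain, V_GS = V_DS ≥ V_GS − V_TN, so the device is in saturation.
k_n = μ_nC_ox · (W/L) = 5 mA/V².
KCL at the drain: ½ k_n (V_GS − V_TN)² = (V_DD − V_GS)/R.
Let x = V_GS − 1.03. Then 47.5 x² + x − 3.23 = 0, giving x = 0.25 V (positive root), so V_GS = 1.28 V.
I_D = (V_DD − V_GS)/R = (4.26 − 1.28) / 19 = 0.157 mA.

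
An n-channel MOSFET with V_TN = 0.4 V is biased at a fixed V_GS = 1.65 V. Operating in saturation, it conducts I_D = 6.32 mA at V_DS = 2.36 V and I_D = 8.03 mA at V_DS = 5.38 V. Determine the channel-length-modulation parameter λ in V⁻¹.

With V_GS fixed, I_D ∝ (1 + λ V_DS) in saturation, so I_D2/I_D1 = (1 + λ V_DS2)/(1 + λ V_DS1).
8.03/6.32 = 1.271 = (1 + 5.38 λ)/(1 + 2.36 λ).
Solving: λ (I_D1 V_DS2 − I_D2 V_DS1) = I_D2 − I_D1, so λ = (8.03 − 6.32) / (6.32 × 5.38 − 8.03 × 2.36) = 1.71 / 15.1 = 0.114 V⁻¹.

λ = 0.114 V⁻¹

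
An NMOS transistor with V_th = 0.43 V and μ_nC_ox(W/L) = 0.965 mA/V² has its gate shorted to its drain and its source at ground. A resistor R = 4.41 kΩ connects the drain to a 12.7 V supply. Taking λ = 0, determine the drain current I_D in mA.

With gate tied to drain, V_GS = V_DS ≥ V_GS − V_th, so the device is in saturation.
KCL at the drain: ½ k_n (V_GS − V_th)² = (V_DD − V_GS)/R.
Let x = V_GS − 0.43. Then 2.13 x² + x − 12.27 = 0, giving x = 2.18 V (positive root), so V_GS = 2.61 V.
I_D = (V_DD − V_GS)/R = (12.7 − 2.61) / 4.41 = 2.29 mA.

I_D = 2.29 mA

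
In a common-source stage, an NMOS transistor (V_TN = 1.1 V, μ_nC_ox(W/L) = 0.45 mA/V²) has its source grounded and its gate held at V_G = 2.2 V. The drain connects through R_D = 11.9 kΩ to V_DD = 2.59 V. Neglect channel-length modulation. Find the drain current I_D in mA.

V_GS = V_G = 2.2 V, so V_ov = 2.2 − 1.1 = 1.1 V.
Assume saturation: I_D = ½ k_n V_ov² = 0.5 × 0.45 × 1.1² = 0.272 mA, giving V_DS = V_DD − I_D R_D = 2.59 − 0.272 × 11.9 = -0.65 V.
But -0.65 V < V_ov = 1.1 V, so the device is actually in triode.
In triode I_D = k_n[V_ov V_DS − ½ V_DS²] and I_D = (V_DD − V_DS)/R_D. Equating: 2.68 V_DS² − 6.891 V_DS + 2.59 = 0, giving V_DS = 0.457 V (the root below V_ov).
I_D = (2.59 − 0.457) / 11.9 = 0.179 mA.

I_D = 0.179 mA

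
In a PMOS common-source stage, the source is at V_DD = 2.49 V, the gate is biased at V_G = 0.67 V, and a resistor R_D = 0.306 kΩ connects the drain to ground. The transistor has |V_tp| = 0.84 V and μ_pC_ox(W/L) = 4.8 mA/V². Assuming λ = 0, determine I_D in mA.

I_D = 2.30 mA

V_SG = V_DD − V_G = 2.49 − 0.67 = 1.82 V, so V_ov = 1.82 − 0.84 = 0.98 V.
Assume saturation: I_D = ½ k_p V_ov² = 0.5 × 4.8 × 0.98² = 2.3 mA, giving V_SD = V_DD − I_D R_D = 2.49 − 2.3 × 0.306 = 1.78 V.
V_SD = 1.78 V ≥ V_ov = 0.98 V, confirming saturation.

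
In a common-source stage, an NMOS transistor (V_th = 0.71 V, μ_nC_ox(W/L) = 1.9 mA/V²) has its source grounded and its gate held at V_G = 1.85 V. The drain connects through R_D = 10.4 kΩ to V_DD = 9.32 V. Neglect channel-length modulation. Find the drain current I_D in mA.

I_D = 0.848 mA

V_GS = V_G = 1.85 V, so V_ov = 1.85 − 0.71 = 1.14 V.
Assume saturation: I_D = ½ k_n V_ov² = 0.5 × 1.9 × 1.14² = 1.23 mA, giving V_DS = V_DD − I_D R_D = 9.32 − 1.23 × 10.4 = -3.52 V.
But -3.52 V < V_ov = 1.14 V, so the device is actually in triode.
In triode I_D = k_n[V_ov V_DS − ½ V_DS²] and I_D = (V_DD − V_DS)/R_D. Equating: 9.88 V_DS² − 23.53 V_DS + 9.32 = 0, giving V_DS = 0.502 V (the root below V_ov).
I_D = (9.32 − 0.502) / 10.4 = 0.848 mA.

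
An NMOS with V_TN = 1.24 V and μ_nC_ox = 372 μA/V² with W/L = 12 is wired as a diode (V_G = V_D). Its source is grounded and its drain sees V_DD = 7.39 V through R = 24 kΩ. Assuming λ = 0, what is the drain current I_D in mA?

With gate tied to drain, V_GS = V_DS ≥ V_GS − V_TN, so the device is in saturation.
k_n = μ_nC_ox · (W/L) = 4.464 mA/V².
KCL at the drain: ½ k_n (V_GS − V_TN)² = (V_DD − V_GS)/R.
Let x = V_GS − 1.24. Then 53.6 x² + x − 6.15 = 0, giving x = 0.33 V (positive root), so V_GS = 1.57 V.
I_D = (V_DD − V_GS)/R = (7.39 − 1.57) / 24 = 0.243 mA.

I_D = 0.243 mA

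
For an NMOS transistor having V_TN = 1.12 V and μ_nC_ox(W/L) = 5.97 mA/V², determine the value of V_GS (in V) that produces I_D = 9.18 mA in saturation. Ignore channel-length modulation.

In saturation I_D = ½ k_n (V_GS − V_TN)², so V_GS − V_TN = √(2 I_D / k_n) = √(2 × 9.18 / 5.97) = 1.75 V.
V_GS = 1.12 + 1.75 = 2.87 V.

V_GS = 2.87 V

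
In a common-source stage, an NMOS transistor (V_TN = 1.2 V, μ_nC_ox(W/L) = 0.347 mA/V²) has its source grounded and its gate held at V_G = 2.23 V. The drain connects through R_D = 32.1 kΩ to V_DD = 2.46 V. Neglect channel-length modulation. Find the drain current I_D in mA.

V_GS = V_G = 2.23 V, so V_ov = 2.23 − 1.2 = 1.03 V.
Assume saturation: I_D = ½ k_n V_ov² = 0.5 × 0.347 × 1.03² = 0.184 mA, giving V_DS = V_DD − I_D R_D = 2.46 − 0.184 × 32.1 = -3.45 V.
But -3.45 V < V_ov = 1.03 V, so the device is actually in triode.
In triode I_D = k_n[V_ov V_DS − ½ V_DS²] and I_D = (V_DD − V_DS)/R_D. Equating: 5.57 V_DS² − 12.47 V_DS + 2.46 = 0, giving V_DS = 0.219 V (the root below V_ov).
I_D = (2.46 − 0.219) / 32.1 = 0.0698 mA.

I_D = 0.0698 mA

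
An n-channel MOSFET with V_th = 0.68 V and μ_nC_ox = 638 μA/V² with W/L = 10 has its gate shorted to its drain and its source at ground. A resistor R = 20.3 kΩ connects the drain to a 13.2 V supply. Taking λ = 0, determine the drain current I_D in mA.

I_D = 0.595 mA

With gate tied to drain, V_GS = V_DS ≥ V_GS − V_th, so the device is in saturation.
k_n = μ_nC_ox · (W/L) = 6.38 mA/V².
KCL at the drain: ½ k_n (V_GS − V_th)² = (V_DD − V_GS)/R.
Let x = V_GS − 0.68. Then 64.8 x² + x − 12.52 = 0, giving x = 0.432 V (positive root), so V_GS = 1.11 V.
I_D = (V_DD − V_GS)/R = (13.2 − 1.11) / 20.3 = 0.595 mA.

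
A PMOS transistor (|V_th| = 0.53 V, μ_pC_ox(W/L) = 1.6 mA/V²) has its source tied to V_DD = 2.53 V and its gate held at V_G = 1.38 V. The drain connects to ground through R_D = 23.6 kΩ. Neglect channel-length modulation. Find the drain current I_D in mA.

I_D = 0.102 mA

V_SG = V_DD − V_G = 2.53 − 1.38 = 1.15 V, so V_ov = 1.15 − 0.53 = 0.62 V.
Assume saturation: I_D = ½ k_p V_ov² = 0.5 × 1.6 × 0.62² = 0.308 mA, giving V_SD = V_DD − I_D R_D = 2.53 − 0.308 × 23.6 = -4.73 V.
But -4.73 V < V_ov = 0.62 V, so the device is actually in triode.
In triode I_D = k_p[V_ov V_SD − ½ V_SD²] and I_D = (V_DD − V_SD)/R_D. Equating: 18.9 V_SD² − 24.41 V_SD + 2.53 = 0, giving V_SD = 0.114 V (the root below V_ov).
I_D = (2.53 − 0.114) / 23.6 = 0.102 mA.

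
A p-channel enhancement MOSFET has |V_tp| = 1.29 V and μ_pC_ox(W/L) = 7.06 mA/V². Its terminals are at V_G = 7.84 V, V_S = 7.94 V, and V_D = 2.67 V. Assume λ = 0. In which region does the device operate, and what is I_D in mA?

Cutoff; I_D = 0 mA

V_SG = V_S − V_G = 7.94 − 7.84 = 0.1 V; V_SD = V_S − V_D = 7.94 − 2.67 = 5.27 V.
V_SG = 0.1 V < |V_tp| = 1.29 V, so the transistor is in cutoff.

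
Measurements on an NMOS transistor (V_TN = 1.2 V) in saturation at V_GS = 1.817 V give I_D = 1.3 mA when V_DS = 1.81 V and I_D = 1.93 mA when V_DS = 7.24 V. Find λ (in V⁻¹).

λ = 0.106 V⁻¹

With V_GS fixed, I_D ∝ (1 + λ V_DS) in saturation, so I_D2/I_D1 = (1 + λ V_DS2)/(1 + λ V_DS1).
1.93/1.3 = 1.485 = (1 + 7.24 λ)/(1 + 1.81 λ).
Solving: λ (I_D1 V_DS2 − I_D2 V_DS1) = I_D2 − I_D1, so λ = (1.93 − 1.3) / (1.3 × 7.24 − 1.93 × 1.81) = 0.63 / 5.92 = 0.106 V⁻¹.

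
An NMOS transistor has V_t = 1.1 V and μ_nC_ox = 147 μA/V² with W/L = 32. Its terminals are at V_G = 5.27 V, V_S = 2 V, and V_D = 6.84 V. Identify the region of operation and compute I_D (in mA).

V_GS = V_G − V_S = 5.27 − 2 = 3.27 V; V_DS = V_D − V_S = 6.84 − 2 = 4.84 V.
k_n = μ_nC_ox · (W/L) = 4.704 mA/V².
V_ov = V_GS − V_t = 3.27 − 1.1 = 2.17 V.
Since V_DS = 4.84 V ≥ V_ov = 2.17 V, the device is in saturation.
I_D = ½ k_n V_ov² = 0.5 × 4.704 × 2.17² = 11.1 mA.

Saturation; I_D = 11.1 mA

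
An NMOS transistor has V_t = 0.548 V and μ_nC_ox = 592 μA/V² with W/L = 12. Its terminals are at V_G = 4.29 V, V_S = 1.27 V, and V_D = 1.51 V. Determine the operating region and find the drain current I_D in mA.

Triode; I_D = 4.01 mA

V_GS = V_G − V_S = 4.29 − 1.27 = 3.02 V; V_DS = V_D − V_S = 1.51 − 1.27 = 0.24 V.
k_n = μ_nC_ox · (W/L) = 7.104 mA/V².
V_ov = V_GS − V_t = 3.02 − 0.548 = 2.47 V.
Since V_DS = 0.24 V < V_ov = 2.47 V, the device is in the triode region.
I_D = k_n [V_ov · V_DS − ½ V_DS²] = 7.104 × [2.47 × 0.24 − 0.5 × 0.24²] = 4.01 mA.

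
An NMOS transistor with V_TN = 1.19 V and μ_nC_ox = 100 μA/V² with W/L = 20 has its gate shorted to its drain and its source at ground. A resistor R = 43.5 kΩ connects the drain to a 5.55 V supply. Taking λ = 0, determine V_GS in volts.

V_GS = 1.50 V

With gate tied to drain, V_GS = V_DS ≥ V_GS − V_TN, so the device is in saturation.
k_n = μ_nC_ox · (W/L) = 2 mA/V².
KCL at the drain: ½ k_n (V_GS − V_TN)² = (V_DD − V_GS)/R.
Let x = V_GS − 1.19. Then 43.5 x² + x − 4.36 = 0, giving x = 0.305 V (positive root), so V_GS = 1.5 V.
I_D = (V_DD − V_GS)/R = (5.55 − 1.5) / 43.5 = 0.0932 mA.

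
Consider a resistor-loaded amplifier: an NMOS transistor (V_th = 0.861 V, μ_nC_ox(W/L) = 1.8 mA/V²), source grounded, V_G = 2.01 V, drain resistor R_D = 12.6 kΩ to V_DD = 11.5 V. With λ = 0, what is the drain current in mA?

V_GS = V_G = 2.01 V, so V_ov = 2.01 − 0.861 = 1.15 V.
Assume saturation: I_D = ½ k_n V_ov² = 0.5 × 1.8 × 1.15² = 1.19 mA, giving V_DS = V_DD − I_D R_D = 11.5 − 1.19 × 12.6 = -3.47 V.
But -3.47 V < V_ov = 1.15 V, so the device is actually in triode.
In triode I_D = k_n[V_ov V_DS − ½ V_DS²] and I_D = (V_DD − V_DS)/R_D. Equating: 11.3 V_DS² − 27.06 V_DS + 11.5 = 0, giving V_DS = 0.553 V (the root below V_ov).
I_D = (11.5 − 0.553) / 12.6 = 0.869 mA.

I_D = 0.869 mA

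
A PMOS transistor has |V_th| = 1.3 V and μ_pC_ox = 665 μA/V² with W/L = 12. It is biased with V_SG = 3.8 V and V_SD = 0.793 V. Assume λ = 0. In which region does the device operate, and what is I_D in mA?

k_p = μ_pC_ox · (W/L) = 7.98 mA/V².
V_ov = V_SG − |V_th| = 3.8 − 1.3 = 2.5 V.
Since V_SD = 0.793 V < V_ov = 2.5 V, the device is in the triode region.
I_D = k_p [V_ov · V_SD − ½ V_SD²] = 7.98 × [2.5 × 0.793 − 0.5 × 0.793²] = 13.3 mA.

Triode; I_D = 13.3 mA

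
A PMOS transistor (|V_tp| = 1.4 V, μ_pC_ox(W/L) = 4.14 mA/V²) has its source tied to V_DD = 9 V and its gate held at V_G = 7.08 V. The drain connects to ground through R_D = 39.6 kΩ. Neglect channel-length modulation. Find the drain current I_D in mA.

I_D = 0.224 mA

V_SG = V_DD − V_G = 9 − 7.08 = 1.92 V, so V_ov = 1.92 − 1.4 = 0.52 V.
Assume saturation: I_D = ½ k_p V_ov² = 0.5 × 4.14 × 0.52² = 0.56 mA, giving V_SD = V_DD − I_D R_D = 9 − 0.56 × 39.6 = -13.2 V.
But -13.2 V < V_ov = 0.52 V, so the device is actually in triode.
In triode I_D = k_p[V_ov V_SD − ½ V_SD²] and I_D = (V_DD − V_SD)/R_D. Equating: 82 V_SD² − 86.25 V_SD + 9 = 0, giving V_SD = 0.117 V (the root below V_ov).
I_D = (9 − 0.117) / 39.6 = 0.224 mA.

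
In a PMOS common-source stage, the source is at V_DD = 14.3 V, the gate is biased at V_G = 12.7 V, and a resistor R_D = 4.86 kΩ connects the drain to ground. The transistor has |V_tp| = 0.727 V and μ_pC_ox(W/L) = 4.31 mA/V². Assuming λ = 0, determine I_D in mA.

I_D = 1.64 mA

V_SG = V_DD − V_G = 14.3 − 12.7 = 1.6 V, so V_ov = 1.6 − 0.727 = 0.873 V.
Assume saturation: I_D = ½ k_p V_ov² = 0.5 × 4.31 × 0.873² = 1.64 mA, giving V_SD = V_DD − I_D R_D = 14.3 − 1.64 × 4.86 = 6.32 V.
V_SD = 6.32 V ≥ V_ov = 0.873 V, confirming saturation.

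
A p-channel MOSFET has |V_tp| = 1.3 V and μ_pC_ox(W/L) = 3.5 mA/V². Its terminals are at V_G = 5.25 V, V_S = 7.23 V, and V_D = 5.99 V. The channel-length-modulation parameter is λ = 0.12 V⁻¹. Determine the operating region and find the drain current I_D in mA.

Saturation; I_D = 0.930 mA

V_SG = V_S − V_G = 7.23 − 5.25 = 1.98 V; V_SD = V_S − V_D = 7.23 − 5.99 = 1.24 V.
V_ov = V_SG − |V_tp| = 1.98 − 1.3 = 0.68 V.
Since V_SD = 1.24 V ≥ V_ov = 0.68 V, the device is in saturation.
I_D = ½ k_p V_ov² (1 + λ V_SD) = 0.5 × 3.5 × 0.68² × (1 + 0.12 × 1.24) = 0.93 mA.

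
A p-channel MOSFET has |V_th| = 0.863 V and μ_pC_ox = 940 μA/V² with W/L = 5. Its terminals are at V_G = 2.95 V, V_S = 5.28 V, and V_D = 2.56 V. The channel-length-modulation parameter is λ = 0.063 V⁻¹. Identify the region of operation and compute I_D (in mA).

Saturation; I_D = 5.92 mA

V_SG = V_S − V_G = 5.28 − 2.95 = 2.33 V; V_SD = V_S − V_D = 5.28 − 2.56 = 2.72 V.
k_p = μ_pC_ox · (W/L) = 4.7 mA/V².
V_ov = V_SG − |V_th| = 2.33 − 0.863 = 1.47 V.
Since V_SD = 2.72 V ≥ V_ov = 1.47 V, the device is in saturation.
I_D = ½ k_p V_ov² (1 + λ V_SD) = 0.5 × 4.7 × 1.47² × (1 + 0.063 × 2.72) = 5.92 mA.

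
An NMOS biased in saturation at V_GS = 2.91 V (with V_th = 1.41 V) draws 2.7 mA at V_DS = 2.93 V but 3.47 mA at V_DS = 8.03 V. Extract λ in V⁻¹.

λ = 0.0669 V⁻¹

With V_GS fixed, I_D ∝ (1 + λ V_DS) in saturation, so I_D2/I_D1 = (1 + λ V_DS2)/(1 + λ V_DS1).
3.47/2.7 = 1.285 = (1 + 8.03 λ)/(1 + 2.93 λ).
Solving: λ (I_D1 V_DS2 − I_D2 V_DS1) = I_D2 − I_D1, so λ = (3.47 − 2.7) / (2.7 × 8.03 − 3.47 × 2.93) = 0.77 / 11.5 = 0.0669 V⁻¹.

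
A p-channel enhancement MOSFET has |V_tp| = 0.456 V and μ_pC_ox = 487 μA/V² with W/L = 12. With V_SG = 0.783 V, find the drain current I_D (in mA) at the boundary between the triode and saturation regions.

I_D = 0.312 mA

At the boundary V_SD = V_ov = V_SG − |V_tp| = 0.783 − 0.456 = 0.327 V.
k_p = μ_pC_ox · (W/L) = 5.844 mA/V².
I_D = ½ k_p V_ov² = 0.5 × 5.844 × 0.327² = 0.312 mA.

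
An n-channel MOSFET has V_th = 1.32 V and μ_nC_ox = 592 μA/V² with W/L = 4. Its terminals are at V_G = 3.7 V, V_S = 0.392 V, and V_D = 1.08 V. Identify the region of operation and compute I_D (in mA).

V_GS = V_G − V_S = 3.7 − 0.392 = 3.31 V; V_DS = V_D − V_S = 1.08 − 0.392 = 0.688 V.
k_n = μ_nC_ox · (W/L) = 2.368 mA/V².
V_ov = V_GS − V_th = 3.31 − 1.32 = 1.99 V.
Since V_DS = 0.688 V < V_ov = 1.99 V, the device is in the triode region.
I_D = k_n [V_ov · V_DS − ½ V_DS²] = 2.368 × [1.99 × 0.688 − 0.5 × 0.688²] = 2.68 mA.

Triode; I_D = 2.68 mA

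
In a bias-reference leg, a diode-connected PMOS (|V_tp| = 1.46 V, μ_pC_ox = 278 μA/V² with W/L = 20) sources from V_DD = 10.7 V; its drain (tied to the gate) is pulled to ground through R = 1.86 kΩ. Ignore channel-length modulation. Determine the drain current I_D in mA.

I_D = 4.30 mA

With gate tied to drain, V_SG = V_SD ≥ V_SG − |V_tp|, so the device is in saturation.
k_p = μ_pC_ox · (W/L) = 5.56 mA/V².
KCL at the drain: ½ k_p (V_SG − |V_tp|)² = (V_DD − V_SG)/R.
Let x = V_SG − 1.46. Then 5.17 x² + x − 9.24 = 0, giving x = 1.24 V (positive root), so V_SG = 2.7 V.
I_D = (V_DD − V_SG)/R = (10.7 − 2.7) / 1.86 = 4.3 mA.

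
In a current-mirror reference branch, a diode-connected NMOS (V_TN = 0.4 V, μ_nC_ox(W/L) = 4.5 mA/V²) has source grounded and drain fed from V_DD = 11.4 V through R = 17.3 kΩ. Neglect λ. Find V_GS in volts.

With gate tied to drain, V_GS = V_DS ≥ V_GS − V_TN, so the device is in saturation.
KCL at the drain: ½ k_n (V_GS − V_TN)² = (V_DD − V_GS)/R.
Let x = V_GS − 0.4. Then 38.9 x² + x − 11 = 0, giving x = 0.519 V (positive root), so V_GS = 0.919 V.
I_D = (V_DD − V_GS)/R = (11.4 − 0.919) / 17.3 = 0.606 mA.

V_GS = 0.919 V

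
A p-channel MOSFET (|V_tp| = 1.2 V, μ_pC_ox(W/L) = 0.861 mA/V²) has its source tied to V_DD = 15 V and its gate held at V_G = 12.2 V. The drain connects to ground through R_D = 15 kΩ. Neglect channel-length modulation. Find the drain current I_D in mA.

I_D = 0.935 mA

V_SG = V_DD − V_G = 15 − 12.2 = 2.8 V, so V_ov = 2.8 − 1.2 = 1.6 V.
Assume saturation: I_D = ½ k_p V_ov² = 0.5 × 0.861 × 1.6² = 1.1 mA, giving V_SD = V_DD − I_D R_D = 15 − 1.1 × 15 = -1.53 V.
But -1.53 V < V_ov = 1.6 V, so the device is actually in triode.
In triode I_D = k_p[V_ov V_SD − ½ V_SD²] and I_D = (V_DD − V_SD)/R_D. Equating: 6.46 V_SD² − 21.66 V_SD + 15 = 0, giving V_SD = 0.977 V (the root below V_ov).
I_D = (15 − 0.977) / 15 = 0.935 mA.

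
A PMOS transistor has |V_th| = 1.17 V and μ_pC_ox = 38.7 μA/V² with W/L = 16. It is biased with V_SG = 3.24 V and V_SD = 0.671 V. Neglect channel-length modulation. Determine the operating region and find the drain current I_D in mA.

Triode; I_D = 0.721 mA

k_p = μ_pC_ox · (W/L) = 0.6192 mA/V².
V_ov = V_SG − |V_th| = 3.24 − 1.17 = 2.07 V.
Since V_SD = 0.671 V < V_ov = 2.07 V, the device is in the triode region.
I_D = k_p [V_ov · V_SD − ½ V_SD²] = 0.6192 × [2.07 × 0.671 − 0.5 × 0.671²] = 0.721 mA.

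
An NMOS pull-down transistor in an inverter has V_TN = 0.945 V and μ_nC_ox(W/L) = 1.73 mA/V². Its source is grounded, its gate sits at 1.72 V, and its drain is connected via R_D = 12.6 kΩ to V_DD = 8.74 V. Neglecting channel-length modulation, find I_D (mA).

V_GS = V_G = 1.72 V, so V_ov = 1.72 − 0.945 = 0.775 V.
Assume saturation: I_D = ½ k_n V_ov² = 0.5 × 1.73 × 0.775² = 0.52 mA, giving V_DS = V_DD − I_D R_D = 8.74 − 0.52 × 12.6 = 2.19 V.
V_DS = 2.19 V ≥ V_ov = 0.775 V, confirming saturation.

I_D = 0.520 mA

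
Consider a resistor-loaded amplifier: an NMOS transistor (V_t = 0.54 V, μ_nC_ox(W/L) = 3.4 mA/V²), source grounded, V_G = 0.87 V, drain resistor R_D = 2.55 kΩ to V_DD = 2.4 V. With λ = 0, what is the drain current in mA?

I_D = 0.185 mA

V_GS = V_G = 0.87 V, so V_ov = 0.87 − 0.54 = 0.33 V.
Assume saturation: I_D = ½ k_n V_ov² = 0.5 × 3.4 × 0.33² = 0.185 mA, giving V_DS = V_DD − I_D R_D = 2.4 − 0.185 × 2.55 = 1.93 V.
V_DS = 1.93 V ≥ V_ov = 0.33 V, confirming saturation.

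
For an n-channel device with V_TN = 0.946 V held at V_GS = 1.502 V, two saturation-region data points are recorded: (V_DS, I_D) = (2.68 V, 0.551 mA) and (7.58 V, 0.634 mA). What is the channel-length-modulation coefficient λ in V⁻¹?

λ = 0.0335 V⁻¹

With V_GS fixed, I_D ∝ (1 + λ V_DS) in saturation, so I_D2/I_D1 = (1 + λ V_DS2)/(1 + λ V_DS1).
0.634/0.551 = 1.151 = (1 + 7.58 λ)/(1 + 2.68 λ).
Solving: λ (I_D1 V_DS2 − I_D2 V_DS1) = I_D2 − I_D1, so λ = (0.634 − 0.551) / (0.551 × 7.58 − 0.634 × 2.68) = 0.083 / 2.48 = 0.0335 V⁻¹.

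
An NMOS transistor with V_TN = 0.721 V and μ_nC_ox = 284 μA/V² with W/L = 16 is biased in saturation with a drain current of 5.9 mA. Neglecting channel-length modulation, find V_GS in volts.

k_n = μ_nC_ox · (W/L) = 4.544 mA/V².
In saturation I_D = ½ k_n (V_GS − V_TN)², so V_GS − V_TN = √(2 I_D / k_n) = √(2 × 5.9 / 4.544) = 1.61 V.
V_GS = 0.721 + 1.61 = 2.33 V.

V_GS = 2.33 V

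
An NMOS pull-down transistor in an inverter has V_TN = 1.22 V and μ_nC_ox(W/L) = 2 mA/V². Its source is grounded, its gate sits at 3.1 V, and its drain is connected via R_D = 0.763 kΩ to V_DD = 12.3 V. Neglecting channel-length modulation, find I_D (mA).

I_D = 3.53 mA

V_GS = V_G = 3.1 V, so V_ov = 3.1 − 1.22 = 1.88 V.
Assume saturation: I_D = ½ k_n V_ov² = 0.5 × 2 × 1.88² = 3.53 mA, giving V_DS = V_DD − I_D R_D = 12.3 − 3.53 × 0.763 = 9.6 V.
V_DS = 9.6 V ≥ V_ov = 1.88 V, confirming saturation.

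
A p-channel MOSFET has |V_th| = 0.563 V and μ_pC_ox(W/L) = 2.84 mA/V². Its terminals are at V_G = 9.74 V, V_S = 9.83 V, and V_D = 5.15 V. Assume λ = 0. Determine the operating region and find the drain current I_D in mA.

Cutoff; I_D = 0 mA

V_SG = V_S − V_G = 9.83 − 9.74 = 0.09 V; V_SD = V_S − V_D = 9.83 − 5.15 = 4.68 V.
V_SG = 0.09 V < |V_th| = 0.563 V, so the transistor is in cutoff.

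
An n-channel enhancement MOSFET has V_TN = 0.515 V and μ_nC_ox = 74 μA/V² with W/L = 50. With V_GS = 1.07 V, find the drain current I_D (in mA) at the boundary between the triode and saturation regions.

At the boundary V_DS = V_ov = V_GS − V_TN = 1.07 − 0.515 = 0.555 V.
k_n = μ_nC_ox · (W/L) = 3.7 mA/V².
I_D = ½ k_n V_ov² = 0.5 × 3.7 × 0.555² = 0.57 mA.

I_D = 0.570 mA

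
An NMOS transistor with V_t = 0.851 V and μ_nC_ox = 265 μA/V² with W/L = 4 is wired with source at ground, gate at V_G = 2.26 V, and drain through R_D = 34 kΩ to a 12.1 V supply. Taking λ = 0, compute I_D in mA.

I_D = 0.348 mA

V_GS = V_G = 2.26 V, so V_ov = 2.26 − 0.851 = 1.41 V.
k_n = μ_nC_ox · (W/L) = 1.06 mA/V².
Assume saturation: I_D = ½ k_n V_ov² = 0.5 × 1.06 × 1.41² = 1.05 mA, giving V_DS = V_DD − I_D R_D = 12.1 − 1.05 × 34 = -23.7 V.
But -23.7 V < V_ov = 1.41 V, so the device is actually in triode.
In triode I_D = k_n[V_ov V_DS − ½ V_DS²] and I_D = (V_DD − V_DS)/R_D. Equating: 18 V_DS² − 51.78 V_DS + 12.1 = 0, giving V_DS = 0.257 V (the root below V_ov).
I_D = (12.1 − 0.257) / 34 = 0.348 mA.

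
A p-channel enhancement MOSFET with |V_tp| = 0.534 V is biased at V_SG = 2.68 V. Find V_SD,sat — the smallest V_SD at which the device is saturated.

The boundary between triode and saturation is V_SD = V_SG − |V_tp| = V_ov.
V_ov = 2.68 − 0.534 = 2.15 V.

V_SD,sat = 2.15 V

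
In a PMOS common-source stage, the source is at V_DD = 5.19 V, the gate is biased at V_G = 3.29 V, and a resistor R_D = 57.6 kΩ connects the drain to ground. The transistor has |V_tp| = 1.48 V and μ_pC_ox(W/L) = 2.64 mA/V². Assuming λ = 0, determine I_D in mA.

V_SG = V_DD − V_G = 5.19 − 3.29 = 1.9 V, so V_ov = 1.9 − 1.48 = 0.42 V.
Assume saturation: I_D = ½ k_p V_ov² = 0.5 × 2.64 × 0.42² = 0.233 mA, giving V_SD = V_DD − I_D R_D = 5.19 − 0.233 × 57.6 = -8.22 V.
But -8.22 V < V_ov = 0.42 V, so the device is actually in triode.
In triode I_D = k_p[V_ov V_SD − ½ V_SD²] and I_D = (V_DD − V_SD)/R_D. Equating: 76 V_SD² − 64.87 V_SD + 5.19 = 0, giving V_SD = 0.0894 V (the root below V_ov).
I_D = (5.19 − 0.0894) / 57.6 = 0.0886 mA.

I_D = 0.0886 mA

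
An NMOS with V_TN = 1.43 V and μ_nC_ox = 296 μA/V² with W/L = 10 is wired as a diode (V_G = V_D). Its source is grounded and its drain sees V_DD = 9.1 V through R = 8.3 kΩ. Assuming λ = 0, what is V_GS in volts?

With gate tied to drain, V_GS = V_DS ≥ V_GS − V_TN, so the device is in saturation.
k_n = μ_nC_ox · (W/L) = 2.96 mA/V².
KCL at the drain: ½ k_n (V_GS − V_TN)² = (V_DD − V_GS)/R.
Let x = V_GS − 1.43. Then 12.3 x² + x − 7.67 = 0, giving x = 0.751 V (positive root), so V_GS = 2.18 V.
I_D = (V_DD − V_GS)/R = (9.1 − 2.18) / 8.3 = 0.834 mA.

V_GS = 2.18 V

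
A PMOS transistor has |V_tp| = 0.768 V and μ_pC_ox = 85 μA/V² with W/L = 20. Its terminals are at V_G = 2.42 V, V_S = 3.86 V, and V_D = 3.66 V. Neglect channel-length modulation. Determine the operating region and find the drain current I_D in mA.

V_SG = V_S − V_G = 3.86 − 2.42 = 1.44 V; V_SD = V_S − V_D = 3.86 − 3.66 = 0.2 V.
k_p = μ_pC_ox · (W/L) = 1.7 mA/V².
V_ov = V_SG − |V_tp| = 1.44 − 0.768 = 0.672 V.
Since V_SD = 0.2 V < V_ov = 0.672 V, the device is in the triode region.
I_D = k_p [V_ov · V_SD − ½ V_SD²] = 1.7 × [0.672 × 0.2 − 0.5 × 0.2²] = 0.194 mA.

Triode; I_D = 0.194 mA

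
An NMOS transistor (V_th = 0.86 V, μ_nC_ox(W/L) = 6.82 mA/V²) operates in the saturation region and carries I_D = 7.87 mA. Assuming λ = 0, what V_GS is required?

V_GS = 2.38 V

In saturation I_D = ½ k_n (V_GS − V_th)², so V_GS − V_th = √(2 I_D / k_n) = √(2 × 7.87 / 6.82) = 1.52 V.
V_GS = 0.86 + 1.52 = 2.38 V.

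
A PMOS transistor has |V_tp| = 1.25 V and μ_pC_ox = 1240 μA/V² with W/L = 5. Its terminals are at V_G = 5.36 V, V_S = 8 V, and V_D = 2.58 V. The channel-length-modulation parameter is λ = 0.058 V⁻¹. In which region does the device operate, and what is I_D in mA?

V_SG = V_S − V_G = 8 − 5.36 = 2.64 V; V_SD = V_S − V_D = 8 − 2.58 = 5.42 V.
k_p = μ_pC_ox · (W/L) = 6.2 mA/V².
V_ov = V_SG − |V_tp| = 2.64 − 1.25 = 1.39 V.
Since V_SD = 5.42 V ≥ V_ov = 1.39 V, the device is in saturation.
I_D = ½ k_p V_ov² (1 + λ V_SD) = 0.5 × 6.2 × 1.39² × (1 + 0.058 × 5.42) = 7.87 mA.

Saturation; I_D = 7.87 mA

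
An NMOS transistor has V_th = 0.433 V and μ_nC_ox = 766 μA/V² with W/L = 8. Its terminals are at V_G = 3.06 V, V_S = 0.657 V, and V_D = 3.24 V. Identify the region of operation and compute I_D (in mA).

V_GS = V_G − V_S = 3.06 − 0.657 = 2.4 V; V_DS = V_D − V_S = 3.24 − 0.657 = 2.58 V.
k_n = μ_nC_ox · (W/L) = 6.128 mA/V².
V_ov = V_GS − V_th = 2.4 − 0.433 = 1.97 V.
Since V_DS = 2.58 V ≥ V_ov = 1.97 V, the device is in saturation.
I_D = ½ k_n V_ov² = 0.5 × 6.128 × 1.97² = 11.9 mA.

Saturation; I_D = 11.9 mA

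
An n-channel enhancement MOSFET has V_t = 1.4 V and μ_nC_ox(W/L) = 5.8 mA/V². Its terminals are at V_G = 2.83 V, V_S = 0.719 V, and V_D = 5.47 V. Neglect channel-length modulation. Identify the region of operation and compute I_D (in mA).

Saturation; I_D = 1.47 mA

V_GS = V_G − V_S = 2.83 − 0.719 = 2.11 V; V_DS = V_D − V_S = 5.47 − 0.719 = 4.75 V.
V_ov = V_GS − V_t = 2.11 − 1.4 = 0.711 V.
Since V_DS = 4.75 V ≥ V_ov = 0.711 V, the device is in saturation.
I_D = ½ k_n V_ov² = 0.5 × 5.8 × 0.711² = 1.47 mA.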